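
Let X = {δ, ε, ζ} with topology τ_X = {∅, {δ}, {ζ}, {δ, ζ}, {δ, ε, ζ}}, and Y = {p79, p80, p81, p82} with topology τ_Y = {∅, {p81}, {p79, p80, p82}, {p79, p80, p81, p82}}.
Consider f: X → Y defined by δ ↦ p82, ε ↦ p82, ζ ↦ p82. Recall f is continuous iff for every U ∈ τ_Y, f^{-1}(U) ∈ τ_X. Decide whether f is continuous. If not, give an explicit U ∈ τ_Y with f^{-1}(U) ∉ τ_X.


f IS continuous.

Compute f^{-1}(U) for each U ∈ τ_Y:
  U = ∅: f^{-1}(U) = ∅ ∈ τ_X ✓.
  U = {p81}: f^{-1}(U) = ∅ ∈ τ_X ✓.
  U = {p79, p80, p82}: f^{-1}(U) = {δ, ε, ζ} ∈ τ_X ✓.
  U = {p79, p80, p81, p82}: f^{-1}(U) = {δ, ε, ζ} ∈ τ_X ✓.
Every preimage lies in τ_X, so f IS continuous.


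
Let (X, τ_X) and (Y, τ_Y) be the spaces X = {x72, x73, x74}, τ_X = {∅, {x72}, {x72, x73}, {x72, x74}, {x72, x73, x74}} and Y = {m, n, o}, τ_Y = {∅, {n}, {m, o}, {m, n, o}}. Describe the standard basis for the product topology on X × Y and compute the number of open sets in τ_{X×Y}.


Basis B = {∅ × ∅, {x72} × {n}, {x72} × {m, o}, {x72, x73} × {n}, {x72, x74} × {n}, {x72} × {m, n, o}, {x72, x73, x74} × {n}, {x72, x73} × {m, o}, {x72, x74} × {m, o}, {x72, x73} × {m, n, o}, {x72, x74} × {m, n, o}, {x72, x73, x74} × {m, o}, {x72, x73, x74} × {m, n, o}}; |τ_{X×Y}| = 25.

Enumerate products U × V with U ∈ τ_X, V ∈ τ_Y (deduplicated):
  ∅ × ∅ = {} (∅)
  {x72} × {n} = {(x72,n)}
  {x72} × {m, o} = {(x72,m), (x72,o)}
  {x72, x73} × {n} = {(x72,n), (x73,n)}
  {x72, x74} × {n} = {(x72,n), (x74,n)}
  {x72} × {m, n, o} = {(x72,m), (x72,n), (x72,o)}
  {x72, x73, x74} × {n} = {(x72,n), (x73,n), (x74,n)}
  {x72, x73} × {m, o} = {(x72,m), (x72,o), (x73,m), (x73,o)}
  {x72, x74} × {m, o} = {(x72,m), (x72,o), (x74,m), (x74,o)}
  {x72, x73} × {m, n, o} = {(x72,m), (x72,n), (x72,o), (x73,m), (x73,n), (x73,o)}
  {x72, x74} × {m, n, o} = {(x72,m), (x72,n), (x72,o), (x74,m), (x74,n), (x74,o)}
  {x72, x73, x74} × {m, o} = {(x72,m), (x72,o), (x73,m), (x73,o), (x74,m), (x74,o)}
  {x72, x73, x74} × {m, n, o} = {(x72,m), (x72,n), (x72,o), (x73,m), (x73,n), (x73,o), (x74,m), (x74,n), (x74,o)}
These 13 distinct sets form the basis B.
Close under arbitrary unions to get τ_{X×Y}; counting gives |τ_{X×Y}| = 25.


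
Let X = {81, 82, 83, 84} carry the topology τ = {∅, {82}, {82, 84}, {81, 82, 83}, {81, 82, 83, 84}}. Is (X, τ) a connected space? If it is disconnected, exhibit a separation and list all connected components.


(X, τ) is connected.

Find clopen sets (U ∈ τ with X ∖ U ∈ τ):
  U = ∅, X ∖ U = {81, 82, 83, 84} — both open, so U is clopen.
  U = {81, 82, 83, 84}, X ∖ U = ∅ — both open, so U is clopen.
Only trivial clopens (∅ and X) exist, so (X, τ) is connected.
Compute connected components by grouping points that agree on all clopens:
  component: {81, 82, 83, 84}


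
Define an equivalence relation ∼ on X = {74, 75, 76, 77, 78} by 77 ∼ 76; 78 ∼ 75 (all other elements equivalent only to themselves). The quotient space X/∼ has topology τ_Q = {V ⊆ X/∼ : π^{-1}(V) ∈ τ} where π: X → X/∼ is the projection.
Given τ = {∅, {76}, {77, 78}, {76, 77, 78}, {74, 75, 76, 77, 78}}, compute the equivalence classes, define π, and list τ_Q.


X/∼ = {[74], [75=78], [76=77]}; |τ_Q| = 2.

Equivalence classes: [74], [75=78], [76=77].
Quotient map π: X → X/∼ sends 74 ↦ [74], 75 ↦ [75=78], 76 ↦ [76=77], 77 ↦ [76=77], 78 ↦ [75=78].
For each subset V ⊆ X/∼, compute π^{-1}(V) ⊆ X and check whether π^{-1}(V) ∈ τ. V is open in τ_Q iff π^{-1}(V) ∈ τ.
  V = {}: π^{-1}(V) = ∅ ∈ τ ✓.
  V = {[74]}: π^{-1}(V) = {74} ∉ τ ✗.
  V = {[75=78]}: π^{-1}(V) = {75, 78} ∉ τ ✗.
  V = {[74], [75=78]}: π^{-1}(V) = {74, 75, 78} ∉ τ ✗.
  V = {[76=77]}: π^{-1}(V) = {76, 77} ∉ τ ✗.
  V = {[74], [76=77]}: π^{-1}(V) = {74, 76, 77} ∉ τ ✗.
  V = {[75=78], [76=77]}: π^{-1}(V) = {75, 76, 77, 78} ∉ τ ✗.
  V = {[74], [75=78], [76=77]}: π^{-1}(V) = {74, 75, 76, 77, 78} ∈ τ ✓.
Open sets in the quotient: τ_Q = {{}, {[74], [75=78], [76=77]}} (2 elements).


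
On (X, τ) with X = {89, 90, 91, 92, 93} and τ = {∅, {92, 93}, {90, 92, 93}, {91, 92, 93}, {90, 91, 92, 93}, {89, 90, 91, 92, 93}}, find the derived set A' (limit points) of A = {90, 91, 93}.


A' = {89, 90, 91, 92}

For each x ∈ X, list the open sets U ∈ τ with x ∈ U, then check whether U ∩ (A ∖ {x}) ≠ ∅ for every such U.
  x = 89: opens ∋ x are {89, 90, 91, 92, 93}; each meets A ∖ {89}, so x IS a limit point.
  x = 90: opens ∋ x are {90, 92, 93}, {90, 91, 92, 93}, {89, 90, 91, 92, 93}; each meets A ∖ {90}, so x IS a limit point.
  x = 91: opens ∋ x are {91, 92, 93}, {90, 91, 92, 93}, {89, 90, 91, 92, 93}; each meets A ∖ {91}, so x IS a limit point.
  x = 92: opens ∋ x are {92, 93}, {90, 92, 93}, {91, 92, 93}, {90, 91, 92, 93}, {89, 90, 91, 92, 93}; each meets A ∖ {92}, so x IS a limit point.
  x = 93: open {92, 93} ∋ x has {92, 93} ∩ (A ∖ {93}) = ∅, so x is NOT a limit point.
Collecting: A' = {89, 90, 91, 92}.


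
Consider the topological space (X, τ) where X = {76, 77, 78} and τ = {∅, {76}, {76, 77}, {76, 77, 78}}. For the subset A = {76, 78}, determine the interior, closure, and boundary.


int(A) = {76}, cl(A) = {76, 77, 78}, ∂A = {77, 78}.

Closed sets in (X, τ) are complements of opens:
  closed(X, τ) = {∅, {78}, {77, 78}, {76, 77, 78}}.
int(A) = ⋃ {U ∈ τ : U ⊆ A}. Opens contained in A: ∅, {76}.
Taking the union of these: int(A) = {76}.
cl(A) = ⋂ {C closed : A ⊆ C}. Closed sets containing A: {76, 77, 78}.
Intersecting these: cl(A) = {76, 77, 78}.
∂A = cl(A) ∖ int(A) = {76, 77, 78} ∖ {76} = {77, 78}.


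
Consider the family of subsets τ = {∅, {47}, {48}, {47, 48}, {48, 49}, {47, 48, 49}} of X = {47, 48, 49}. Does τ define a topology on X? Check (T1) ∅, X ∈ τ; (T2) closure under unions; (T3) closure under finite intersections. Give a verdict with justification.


τ IS a topology on X.

Axiom (T1): ∅ ∈ τ? Yes; X ∈ τ? Yes.
Axiom (T2/T3): check pairwise unions and intersections of members of τ.
All pairwise intersections and unions checked — each lies in τ. Therefore τ satisfies (T1), (T2), (T3): it IS a topology on X.


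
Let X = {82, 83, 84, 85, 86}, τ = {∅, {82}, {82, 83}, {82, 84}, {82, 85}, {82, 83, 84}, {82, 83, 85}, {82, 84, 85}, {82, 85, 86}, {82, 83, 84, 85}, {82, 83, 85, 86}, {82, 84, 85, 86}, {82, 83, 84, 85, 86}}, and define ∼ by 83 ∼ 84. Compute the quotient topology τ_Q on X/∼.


X/∼ = {[82], [83=84], [85], [86]}; |τ_Q| = 7.

Equivalence classes: [82], [83=84], [85], [86].
Quotient map π: X → X/∼ sends 82 ↦ [82], 83 ↦ [83=84], 84 ↦ [83=84], 85 ↦ [85], 86 ↦ [86].
For each subset V ⊆ X/∼, compute π^{-1}(V) ⊆ X and check whether π^{-1}(V) ∈ τ. V is open in τ_Q iff π^{-1}(V) ∈ τ.
  V = {}: π^{-1}(V) = ∅ ∈ τ ✓.
  V = {[82]}: π^{-1}(V) = {82} ∈ τ ✓.
  V = {[83=84]}: π^{-1}(V) = {83, 84} ∉ τ ✗.
  V = {[82], [83=84]}: π^{-1}(V) = {82, 83, 84} ∈ τ ✓.
  V = {[85]}: π^{-1}(V) = {85} ∉ τ ✗.
  V = {[82], [85]}: π^{-1}(V) = {82, 85} ∈ τ ✓.
  V = {[83=84], [85]}: π^{-1}(V) = {83, 84, 85} ∉ τ ✗.
  V = {[82], [83=84], [85]}: π^{-1}(V) = {82, 83, 84, 85} ∈ τ ✓.
  V = {[86]}: π^{-1}(V) = {86} ∉ τ ✗.
  V = {[82], [86]}: π^{-1}(V) = {82, 86} ∉ τ ✗.
  V = {[83=84], [86]}: π^{-1}(V) = {83, 84, 86} ∉ τ ✗.
  V = {[82], [83=84], [86]}: π^{-1}(V) = {82, 83, 84, 86} ∉ τ ✗.
  V = {[85], [86]}: π^{-1}(V) = {85, 86} ∉ τ ✗.
  V = {[82], [85], [86]}: π^{-1}(V) = {82, 85, 86} ∈ τ ✓.
  V = {[83=84], [85], [86]}: π^{-1}(V) = {83, 84, 85, 86} ∉ τ ✗.
  V = {[82], [83=84], [85], [86]}: π^{-1}(V) = {82, 83, 84, 85, 86} ∈ τ ✓.
Open sets in the quotient: τ_Q = {{}, {[82]}, {[82], [83=84]}, {[82], [85]}, {[82], [83=84], [85]}, {[82], [85], [86]}, {[82], [83=84], [85], [86]}} (7 elements).


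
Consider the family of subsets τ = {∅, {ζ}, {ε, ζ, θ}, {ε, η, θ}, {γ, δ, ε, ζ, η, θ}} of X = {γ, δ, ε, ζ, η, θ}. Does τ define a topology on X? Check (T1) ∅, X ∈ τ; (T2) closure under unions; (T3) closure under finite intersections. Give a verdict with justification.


τ is NOT a topology on X.

Axiom (T1): ∅ ∈ τ? Yes; X ∈ τ? Yes.
Axiom (T2/T3): check pairwise unions and intersections of members of τ.
Counterexample for (T2): {ζ} ∪ {ε, η, θ} = {ε, ζ, η, θ} ∉ τ. Therefore τ is NOT a topology.


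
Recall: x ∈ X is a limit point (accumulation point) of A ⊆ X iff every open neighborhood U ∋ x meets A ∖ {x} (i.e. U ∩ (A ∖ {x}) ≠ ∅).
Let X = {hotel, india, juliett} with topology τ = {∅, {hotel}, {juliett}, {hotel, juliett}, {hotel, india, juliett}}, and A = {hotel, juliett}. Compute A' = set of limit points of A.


A' = {india}

For each x ∈ X, list the open sets U ∈ τ with x ∈ U, then check whether U ∩ (A ∖ {x}) ≠ ∅ for every such U.
  x = hotel: open {hotel} ∋ x has {hotel} ∩ (A ∖ {hotel}) = ∅, so x is NOT a limit point.
  x = india: opens ∋ x are {hotel, india, juliett}; each meets A ∖ {india}, so x IS a limit point.
  x = juliett: open {juliett} ∋ x has {juliett} ∩ (A ∖ {juliett}) = ∅, so x is NOT a limit point.
Collecting: A' = {india}.


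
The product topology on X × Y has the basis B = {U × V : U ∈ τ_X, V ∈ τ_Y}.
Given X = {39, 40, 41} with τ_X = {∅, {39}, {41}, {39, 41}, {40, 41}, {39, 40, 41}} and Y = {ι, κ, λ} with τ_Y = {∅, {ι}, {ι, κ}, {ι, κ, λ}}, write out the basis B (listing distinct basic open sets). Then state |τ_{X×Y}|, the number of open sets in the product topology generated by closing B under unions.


Basis B = {∅ × ∅, {39} × {ι}, {41} × {ι}, {39} × {ι, κ}, {39, 41} × {ι}, {40, 41} × {ι}, {41} × {ι, κ}, {39} × {ι, κ, λ}, {39, 40, 41} × {ι}, {41} × {ι, κ, λ}, {39, 41} × {ι, κ}, {40, 41} × {ι, κ}, {39, 41} × {ι, κ, λ}, {39, 40, 41} × {ι, κ}, {40, 41} × {ι, κ, λ}, {39, 40, 41} × {ι, κ, λ}}; |τ_{X×Y}| = 40.

Enumerate products U × V with U ∈ τ_X, V ∈ τ_Y (deduplicated):
  ∅ × ∅ = {} (∅)
  {39} × {ι} = {(39,ι)}
  {41} × {ι} = {(41,ι)}
  {39} × {ι, κ} = {(39,ι), (39,κ)}
  {39, 41} × {ι} = {(39,ι), (41,ι)}
  {40, 41} × {ι} = {(40,ι), (41,ι)}
  {41} × {ι, κ} = {(41,ι), (41,κ)}
  {39} × {ι, κ, λ} = {(39,ι), (39,κ), (39,λ)}
  {39, 40, 41} × {ι} = {(39,ι), (40,ι), (41,ι)}
  {41} × {ι, κ, λ} = {(41,ι), (41,κ), (41,λ)}
  {39, 41} × {ι, κ} = {(39,ι), (39,κ), (41,ι), (41,κ)}
  {40, 41} × {ι, κ} = {(40,ι), (40,κ), (41,ι), (41,κ)}
  {39, 41} × {ι, κ, λ} = {(39,ι), (39,κ), (39,λ), (41,ι), (41,κ), (41,λ)}
  {39, 40, 41} × {ι, κ} = {(39,ι), (39,κ), (40,ι), (40,κ), (41,ι), (41,κ)}
  {40, 41} × {ι, κ, λ} = {(40,ι), (40,κ), (40,λ), (41,ι), (41,κ), (41,λ)}
  {39, 40, 41} × {ι, κ, λ} = {(39,ι), (39,κ), (39,λ), (40,ι), (40,κ), (40,λ), (41,ι), (41,κ), (41,λ)}
These 16 distinct sets form the basis B.
Close under arbitrary unions to get τ_{X×Y}; counting gives |τ_{X×Y}| = 40.


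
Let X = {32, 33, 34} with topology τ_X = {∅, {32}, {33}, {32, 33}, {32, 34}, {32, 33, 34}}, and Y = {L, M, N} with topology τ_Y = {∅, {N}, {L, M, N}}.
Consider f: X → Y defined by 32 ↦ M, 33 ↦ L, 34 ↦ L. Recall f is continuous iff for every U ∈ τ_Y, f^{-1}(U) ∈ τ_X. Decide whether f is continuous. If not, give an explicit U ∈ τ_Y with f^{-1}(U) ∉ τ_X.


f IS continuous.

Compute f^{-1}(U) for each U ∈ τ_Y:
  U = ∅: f^{-1}(U) = ∅ ∈ τ_X ✓.
  U = {N}: f^{-1}(U) = ∅ ∈ τ_X ✓.
  U = {L, M, N}: f^{-1}(U) = {32, 33, 34} ∈ τ_X ✓.
Every preimage lies in τ_X, so f IS continuous.


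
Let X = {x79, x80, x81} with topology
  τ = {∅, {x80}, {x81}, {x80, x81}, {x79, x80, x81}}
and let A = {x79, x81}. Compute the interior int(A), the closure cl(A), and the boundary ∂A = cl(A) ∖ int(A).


int(A) = {x81}, cl(A) = {x79, x81}, ∂A = {x79}.

Closed sets in (X, τ) are complements of opens:
  closed(X, τ) = {∅, {x79}, {x79, x80}, {x79, x81}, {x79, x80, x81}}.
int(A) = ⋃ {U ∈ τ : U ⊆ A}. Opens contained in A: ∅, {x81}.
Taking the union of these: int(A) = {x81}.
cl(A) = ⋂ {C closed : A ⊆ C}. Closed sets containing A: {x79, x81}, {x79, x80, x81}.
Intersecting these: cl(A) = {x79, x81}.
∂A = cl(A) ∖ int(A) = {x79, x81} ∖ {x81} = {x79}.


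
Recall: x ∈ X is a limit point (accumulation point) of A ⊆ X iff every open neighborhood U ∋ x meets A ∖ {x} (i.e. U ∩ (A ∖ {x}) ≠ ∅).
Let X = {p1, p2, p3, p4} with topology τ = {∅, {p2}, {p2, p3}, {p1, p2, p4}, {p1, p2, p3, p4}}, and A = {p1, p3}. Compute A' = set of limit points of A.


A' = {p4}

For each x ∈ X, list the open sets U ∈ τ with x ∈ U, then check whether U ∩ (A ∖ {x}) ≠ ∅ for every such U.
  x = p1: open {p1, p2, p4} ∋ x has {p1, p2, p4} ∩ (A ∖ {p1}) = ∅, so x is NOT a limit point.
  x = p2: open {p2} ∋ x has {p2} ∩ (A ∖ {p2}) = ∅, so x is NOT a limit point.
  x = p3: open {p2, p3} ∋ x has {p2, p3} ∩ (A ∖ {p3}) = ∅, so x is NOT a limit point.
  x = p4: opens ∋ x are {p1, p2, p4}, {p1, p2, p3, p4}; each meets A ∖ {p4}, so x IS a limit point.
Collecting: A' = {p4}.


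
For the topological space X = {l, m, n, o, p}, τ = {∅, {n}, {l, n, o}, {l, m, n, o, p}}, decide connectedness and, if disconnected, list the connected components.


(X, τ) is connected.

Find clopen sets (U ∈ τ with X ∖ U ∈ τ):
  U = ∅, X ∖ U = {l, m, n, o, p} — both open, so U is clopen.
  U = {l, m, n, o, p}, X ∖ U = ∅ — both open, so U is clopen.
Only trivial clopens (∅ and X) exist, so (X, τ) is connected.
Compute connected components by grouping points that agree on all clopens:
  component: {l, m, n, o, p}


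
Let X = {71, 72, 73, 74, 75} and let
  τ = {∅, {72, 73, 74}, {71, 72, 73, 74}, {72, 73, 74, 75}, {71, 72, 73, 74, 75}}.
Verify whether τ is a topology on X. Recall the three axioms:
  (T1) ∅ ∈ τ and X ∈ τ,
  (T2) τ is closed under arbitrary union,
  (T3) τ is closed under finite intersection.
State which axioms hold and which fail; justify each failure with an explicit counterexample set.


τ IS a topology on X.

Axiom (T1): ∅ ∈ τ? Yes; X ∈ τ? Yes.
Axiom (T2/T3): check pairwise unions and intersections of members of τ.
All pairwise intersections and unions checked — each lies in τ. Therefore τ satisfies (T1), (T2), (T3): it IS a topology on X.


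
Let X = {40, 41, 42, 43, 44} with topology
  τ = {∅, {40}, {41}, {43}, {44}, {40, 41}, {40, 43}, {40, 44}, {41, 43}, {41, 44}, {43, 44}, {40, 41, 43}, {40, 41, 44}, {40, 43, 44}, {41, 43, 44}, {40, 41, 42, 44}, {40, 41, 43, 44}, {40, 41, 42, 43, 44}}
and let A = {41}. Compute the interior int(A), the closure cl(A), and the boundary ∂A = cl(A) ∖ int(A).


int(A) = {41}, cl(A) = {41, 42}, ∂A = {42}.

Closed sets in (X, τ) are complements of opens:
  closed(X, τ) = {∅, {42}, {43}, {40, 42}, {41, 42}, {42, 43}, {42, 44}, {40, 41, 42}, {40, 42, 43}, {40, 42, 44}, {41, 42, 43}, {41, 42, 44}, {42, 43, 44}, {40, 41, 42, 43}, {40, 41, 42, 44}, {40, 42, 43, 44}, {41, 42, 43, 44}, {40, 41, 42, 43, 44}}.
int(A) = ⋃ {U ∈ τ : U ⊆ A}. Opens contained in A: ∅, {41}.
Taking the union of these: int(A) = {41}.
cl(A) = ⋂ {C closed : A ⊆ C}. Closed sets containing A: {41, 42}, {40, 41, 42}, {41, 42, 43}, {41, 42, 44}, {40, 41, 42, 43}, {40, 41, 42, 44}, {41, 42, 43, 44}, {40, 41, 42, 43, 44}.
Intersecting these: cl(A) = {41, 42}.
∂A = cl(A) ∖ int(A) = {41, 42} ∖ {41} = {42}.


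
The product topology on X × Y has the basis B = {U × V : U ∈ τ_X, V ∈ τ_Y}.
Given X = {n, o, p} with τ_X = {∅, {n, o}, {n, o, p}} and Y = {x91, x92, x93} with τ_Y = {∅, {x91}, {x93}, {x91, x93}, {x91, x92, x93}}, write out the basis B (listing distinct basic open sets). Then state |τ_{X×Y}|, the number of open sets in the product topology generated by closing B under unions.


Basis B = {∅ × ∅, {n, o} × {x91}, {n, o} × {x93}, {n, o, p} × {x91}, {n, o, p} × {x93}, {n, o} × {x91, x93}, {n, o} × {x91, x92, x93}, {n, o, p} × {x91, x93}, {n, o, p} × {x91, x92, x93}}; |τ_{X×Y}| = 14.

Enumerate products U × V with U ∈ τ_X, V ∈ τ_Y (deduplicated):
  ∅ × ∅ = {} (∅)
  {n, o} × {x91} = {(n,x91), (o,x91)}
  {n, o} × {x93} = {(n,x93), (o,x93)}
  {n, o, p} × {x91} = {(n,x91), (o,x91), (p,x91)}
  {n, o, p} × {x93} = {(n,x93), (o,x93), (p,x93)}
  {n, o} × {x91, x93} = {(n,x91), (n,x93), (o,x91), (o,x93)}
  {n, o} × {x91, x92, x93} = {(n,x91), (n,x92), (n,x93), (o,x91), (o,x92), (o,x93)}
  {n, o, p} × {x91, x93} = {(n,x91), (n,x93), (o,x91), (o,x93), (p,x91), (p,x93)}
  {n, o, p} × {x91, x92, x93} = {(n,x91), (n,x92), (n,x93), (o,x91), (o,x92), (o,x93), (p,x91), (p,x92), (p,x93)}
These 9 distinct sets form the basis B.
Close under arbitrary unions to get τ_{X×Y}; counting gives |τ_{X×Y}| = 14.


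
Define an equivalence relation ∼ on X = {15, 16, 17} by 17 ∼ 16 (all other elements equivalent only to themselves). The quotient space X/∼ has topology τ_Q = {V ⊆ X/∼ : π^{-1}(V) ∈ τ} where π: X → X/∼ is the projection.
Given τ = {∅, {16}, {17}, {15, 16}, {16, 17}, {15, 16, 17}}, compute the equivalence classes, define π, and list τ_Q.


X/∼ = {[15], [16=17]}; |τ_Q| = 3.

Equivalence classes: [15], [16=17].
Quotient map π: X → X/∼ sends 15 ↦ [15], 16 ↦ [16=17], 17 ↦ [16=17].
For each subset V ⊆ X/∼, compute π^{-1}(V) ⊆ X and check whether π^{-1}(V) ∈ τ. V is open in τ_Q iff π^{-1}(V) ∈ τ.
  V = {}: π^{-1}(V) = ∅ ∈ τ ✓.
  V = {[15]}: π^{-1}(V) = {15} ∉ τ ✗.
  V = {[16=17]}: π^{-1}(V) = {16, 17} ∈ τ ✓.
  V = {[15], [16=17]}: π^{-1}(V) = {15, 16, 17} ∈ τ ✓.
Open sets in the quotient: τ_Q = {{}, {[16=17]}, {[15], [16=17]}} (3 elements).


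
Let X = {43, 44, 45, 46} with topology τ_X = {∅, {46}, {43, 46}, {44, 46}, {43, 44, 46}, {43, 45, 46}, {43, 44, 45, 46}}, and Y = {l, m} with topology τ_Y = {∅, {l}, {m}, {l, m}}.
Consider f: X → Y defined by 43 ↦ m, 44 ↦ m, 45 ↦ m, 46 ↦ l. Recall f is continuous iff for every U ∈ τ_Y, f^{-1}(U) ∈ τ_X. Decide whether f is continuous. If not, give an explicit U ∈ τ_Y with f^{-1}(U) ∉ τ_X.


f is NOT continuous.

Compute f^{-1}(U) for each U ∈ τ_Y:
  U = ∅: f^{-1}(U) = ∅ ∈ τ_X ✓.
  U = {l}: f^{-1}(U) = {46} ∈ τ_X ✓.
  U = {m}: f^{-1}(U) = {43, 44, 45} ∉ τ_X ✗.
  U = {l, m}: f^{-1}(U) = {43, 44, 45, 46} ∈ τ_X ✓.
Found U = {m} with f^{-1}(U) = {43, 44, 45} not in τ_X. Therefore f is NOT continuous.


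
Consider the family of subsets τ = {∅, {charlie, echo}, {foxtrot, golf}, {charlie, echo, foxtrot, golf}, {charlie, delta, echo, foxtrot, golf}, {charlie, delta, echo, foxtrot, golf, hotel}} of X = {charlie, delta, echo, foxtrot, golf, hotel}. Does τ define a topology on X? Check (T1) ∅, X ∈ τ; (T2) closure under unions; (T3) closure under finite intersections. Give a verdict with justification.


τ IS a topology on X.

Axiom (T1): ∅ ∈ τ? Yes; X ∈ τ? Yes.
Axiom (T2/T3): check pairwise unions and intersections of members of τ.
All pairwise intersections and unions checked — each lies in τ. Therefore τ satisfies (T1), (T2), (T3): it IS a topology on X.


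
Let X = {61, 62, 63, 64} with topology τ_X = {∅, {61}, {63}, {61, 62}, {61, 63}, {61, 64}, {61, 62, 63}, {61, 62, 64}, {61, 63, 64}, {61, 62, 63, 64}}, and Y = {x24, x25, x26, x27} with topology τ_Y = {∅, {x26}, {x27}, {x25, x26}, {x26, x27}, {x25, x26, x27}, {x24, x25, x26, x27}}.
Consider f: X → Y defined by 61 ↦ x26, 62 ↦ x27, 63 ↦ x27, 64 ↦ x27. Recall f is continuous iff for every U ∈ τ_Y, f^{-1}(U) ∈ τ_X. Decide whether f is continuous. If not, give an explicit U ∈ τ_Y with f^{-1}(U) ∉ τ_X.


f is NOT continuous.

Compute f^{-1}(U) for each U ∈ τ_Y:
  U = ∅: f^{-1}(U) = ∅ ∈ τ_X ✓.
  U = {x26}: f^{-1}(U) = {61} ∈ τ_X ✓.
  U = {x27}: f^{-1}(U) = {62, 63, 64} ∉ τ_X ✗.
  U = {x25, x26}: f^{-1}(U) = {61} ∈ τ_X ✓.
  U = {x26, x27}: f^{-1}(U) = {61, 62, 63, 64} ∈ τ_X ✓.
  U = {x25, x26, x27}: f^{-1}(U) = {61, 62, 63, 64} ∈ τ_X ✓.
  U = {x24, x25, x26, x27}: f^{-1}(U) = {61, 62, 63, 64} ∈ τ_X ✓.
Found U = {x27} with f^{-1}(U) = {62, 63, 64} not in τ_X. Therefore f is NOT continuous.


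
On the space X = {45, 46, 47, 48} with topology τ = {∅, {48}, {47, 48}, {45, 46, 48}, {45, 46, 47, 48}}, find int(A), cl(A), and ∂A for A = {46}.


int(A) = ∅, cl(A) = {45, 46}, ∂A = {45, 46}.

Closed sets in (X, τ) are complements of opens:
  closed(X, τ) = {∅, {47}, {45, 46}, {45, 46, 47}, {45, 46, 47, 48}}.
int(A) = ⋃ {U ∈ τ : U ⊆ A}. Opens contained in A: ∅.
Taking the union of these: int(A) = ∅.
cl(A) = ⋂ {C closed : A ⊆ C}. Closed sets containing A: {45, 46}, {45, 46, 47}, {45, 46, 47, 48}.
Intersecting these: cl(A) = {45, 46}.
∂A = cl(A) ∖ int(A) = {45, 46} ∖ ∅ = {45, 46}.


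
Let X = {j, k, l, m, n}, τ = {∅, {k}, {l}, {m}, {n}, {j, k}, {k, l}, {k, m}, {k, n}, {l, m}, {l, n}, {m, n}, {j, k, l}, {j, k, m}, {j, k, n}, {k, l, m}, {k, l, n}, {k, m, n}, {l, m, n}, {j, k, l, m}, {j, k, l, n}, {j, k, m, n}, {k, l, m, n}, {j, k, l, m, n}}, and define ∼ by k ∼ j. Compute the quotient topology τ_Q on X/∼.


X/∼ = {[j=k], [l], [m], [n]}; |τ_Q| = 16.

Equivalence classes: [j=k], [l], [m], [n].
Quotient map π: X → X/∼ sends j ↦ [j=k], k ↦ [j=k], l ↦ [l], m ↦ [m], n ↦ [n].
For each subset V ⊆ X/∼, compute π^{-1}(V) ⊆ X and check whether π^{-1}(V) ∈ τ. V is open in τ_Q iff π^{-1}(V) ∈ τ.
  V = {}: π^{-1}(V) = ∅ ∈ τ ✓.
  V = {[j=k]}: π^{-1}(V) = {j, k} ∈ τ ✓.
  V = {[l]}: π^{-1}(V) = {l} ∈ τ ✓.
  V = {[j=k], [l]}: π^{-1}(V) = {j, k, l} ∈ τ ✓.
  V = {[m]}: π^{-1}(V) = {m} ∈ τ ✓.
  V = {[j=k], [m]}: π^{-1}(V) = {j, k, m} ∈ τ ✓.
  V = {[l], [m]}: π^{-1}(V) = {l, m} ∈ τ ✓.
  V = {[j=k], [l], [m]}: π^{-1}(V) = {j, k, l, m} ∈ τ ✓.
  V = {[n]}: π^{-1}(V) = {n} ∈ τ ✓.
  V = {[j=k], [n]}: π^{-1}(V) = {j, k, n} ∈ τ ✓.
  V = {[l], [n]}: π^{-1}(V) = {l, n} ∈ τ ✓.
  V = {[j=k], [l], [n]}: π^{-1}(V) = {j, k, l, n} ∈ τ ✓.
  V = {[m], [n]}: π^{-1}(V) = {m, n} ∈ τ ✓.
  V = {[j=k], [m], [n]}: π^{-1}(V) = {j, k, m, n} ∈ τ ✓.
  V = {[l], [m], [n]}: π^{-1}(V) = {l, m, n} ∈ τ ✓.
  V = {[j=k], [l], [m], [n]}: π^{-1}(V) = {j, k, l, m, n} ∈ τ ✓.
Open sets in the quotient: τ_Q = {{}, {[j=k]}, {[l]}, {[j=k], [l]}, {[m]}, {[j=k], [m]}, {[l], [m]}, {[j=k], [l], [m]}, {[n]}, {[j=k], [n]}, {[l], [n]}, {[j=k], [l], [n]}, {[m], [n]}, {[j=k], [m], [n]}, {[l], [m], [n]}, {[j=k], [l], [m], [n]}} (16 elements).


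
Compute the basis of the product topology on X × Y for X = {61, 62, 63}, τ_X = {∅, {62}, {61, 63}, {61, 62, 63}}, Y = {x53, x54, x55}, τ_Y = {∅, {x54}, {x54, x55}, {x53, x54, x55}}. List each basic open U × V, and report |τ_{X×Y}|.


Basis B = {∅ × ∅, {62} × {x54}, {61, 63} × {x54}, {62} × {x54, x55}, {61, 62, 63} × {x54}, {62} × {x53, x54, x55}, {61, 63} × {x54, x55}, {61, 63} × {x53, x54, x55}, {61, 62, 63} × {x54, x55}, {61, 62, 63} × {x53, x54, x55}}; |τ_{X×Y}| = 16.

Enumerate products U × V with U ∈ τ_X, V ∈ τ_Y (deduplicated):
  ∅ × ∅ = {} (∅)
  {62} × {x54} = {(62,x54)}
  {61, 63} × {x54} = {(61,x54), (63,x54)}
  {62} × {x54, x55} = {(62,x54), (62,x55)}
  {61, 62, 63} × {x54} = {(61,x54), (62,x54), (63,x54)}
  {62} × {x53, x54, x55} = {(62,x53), (62,x54), (62,x55)}
  {61, 63} × {x54, x55} = {(61,x54), (61,x55), (63,x54), (63,x55)}
  {61, 63} × {x53, x54, x55} = {(61,x53), (61,x54), (61,x55), (63,x53), (63,x54), (63,x55)}
  {61, 62, 63} × {x54, x55} = {(61,x54), (61,x55), (62,x54), (62,x55), (63,x54), (63,x55)}
  {61, 62, 63} × {x53, x54, x55} = {(61,x53), (61,x54), (61,x55), (62,x53), (62,x54), (62,x55), (63,x53), (63,x54), (63,x55)}
These 10 distinct sets form the basis B.
Close under arbitrary unions to get τ_{X×Y}; counting gives |τ_{X×Y}| = 16.


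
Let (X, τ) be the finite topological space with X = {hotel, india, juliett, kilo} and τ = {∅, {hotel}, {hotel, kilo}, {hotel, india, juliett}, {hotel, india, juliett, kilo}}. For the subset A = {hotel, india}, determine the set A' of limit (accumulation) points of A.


A' = {india, juliett, kilo}

For each x ∈ X, list the open sets U ∈ τ with x ∈ U, then check whether U ∩ (A ∖ {x}) ≠ ∅ for every such U.
  x = hotel: open {hotel} ∋ x has {hotel} ∩ (A ∖ {hotel}) = ∅, so x is NOT a limit point.
  x = india: opens ∋ x are {hotel, india, juliett}, {hotel, india, juliett, kilo}; each meets A ∖ {india}, so x IS a limit point.
  x = juliett: opens ∋ x are {hotel, india, juliett}, {hotel, india, juliett, kilo}; each meets A ∖ {juliett}, so x IS a limit point.
  x = kilo: opens ∋ x are {hotel, kilo}, {hotel, india, juliett, kilo}; each meets A ∖ {kilo}, so x IS a limit point.
Collecting: A' = {india, juliett, kilo}.


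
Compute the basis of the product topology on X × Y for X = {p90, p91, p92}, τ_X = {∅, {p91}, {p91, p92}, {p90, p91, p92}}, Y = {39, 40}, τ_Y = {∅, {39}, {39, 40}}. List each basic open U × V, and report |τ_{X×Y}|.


Basis B = {∅ × ∅, {p91} × {39}, {p91} × {39, 40}, {p91, p92} × {39}, {p90, p91, p92} × {39}, {p91, p92} × {39, 40}, {p90, p91, p92} × {39, 40}}; |τ_{X×Y}| = 10.

Enumerate products U × V with U ∈ τ_X, V ∈ τ_Y (deduplicated):
  ∅ × ∅ = {} (∅)
  {p91} × {39} = {(p91,39)}
  {p91} × {39, 40} = {(p91,39), (p91,40)}
  {p91, p92} × {39} = {(p91,39), (p92,39)}
  {p90, p91, p92} × {39} = {(p90,39), (p91,39), (p92,39)}
  {p91, p92} × {39, 40} = {(p91,39), (p91,40), (p92,39), (p92,40)}
  {p90, p91, p92} × {39, 40} = {(p90,39), (p90,40), (p91,39), (p91,40), (p92,39), (p92,40)}
These 7 distinct sets form the basis B.
Close under arbitrary unions to get τ_{X×Y}; counting gives |τ_{X×Y}| = 10.


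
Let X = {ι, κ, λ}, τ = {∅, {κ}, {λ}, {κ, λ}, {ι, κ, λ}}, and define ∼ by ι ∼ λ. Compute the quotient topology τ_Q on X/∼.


X/∼ = {[ι=λ], [κ]}; |τ_Q| = 3.

Equivalence classes: [ι=λ], [κ].
Quotient map π: X → X/∼ sends ι ↦ [ι=λ], κ ↦ [κ], λ ↦ [ι=λ].
For each subset V ⊆ X/∼, compute π^{-1}(V) ⊆ X and check whether π^{-1}(V) ∈ τ. V is open in τ_Q iff π^{-1}(V) ∈ τ.
  V = {}: π^{-1}(V) = ∅ ∈ τ ✓.
  V = {[ι=λ]}: π^{-1}(V) = {ι, λ} ∉ τ ✗.
  V = {[κ]}: π^{-1}(V) = {κ} ∈ τ ✓.
  V = {[ι=λ], [κ]}: π^{-1}(V) = {ι, κ, λ} ∈ τ ✓.
Open sets in the quotient: τ_Q = {{}, {[κ]}, {[ι=λ], [κ]}} (3 elements).


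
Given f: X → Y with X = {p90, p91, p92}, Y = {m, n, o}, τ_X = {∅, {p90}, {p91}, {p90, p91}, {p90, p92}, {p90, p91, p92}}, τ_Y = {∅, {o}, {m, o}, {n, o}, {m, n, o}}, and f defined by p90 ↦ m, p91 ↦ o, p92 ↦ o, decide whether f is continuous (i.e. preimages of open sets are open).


f is NOT continuous.

Compute f^{-1}(U) for each U ∈ τ_Y:
  U = ∅: f^{-1}(U) = ∅ ∈ τ_X ✓.
  U = {o}: f^{-1}(U) = {p91, p92} ∉ τ_X ✗.
  U = {m, o}: f^{-1}(U) = {p90, p91, p92} ∈ τ_X ✓.
  U = {n, o}: f^{-1}(U) = {p91, p92} ∉ τ_X ✗.
  U = {m, n, o}: f^{-1}(U) = {p90, p91, p92} ∈ τ_X ✓.
Found U = {o} with f^{-1}(U) = {p91, p92} not in τ_X. Therefore f is NOT continuous.


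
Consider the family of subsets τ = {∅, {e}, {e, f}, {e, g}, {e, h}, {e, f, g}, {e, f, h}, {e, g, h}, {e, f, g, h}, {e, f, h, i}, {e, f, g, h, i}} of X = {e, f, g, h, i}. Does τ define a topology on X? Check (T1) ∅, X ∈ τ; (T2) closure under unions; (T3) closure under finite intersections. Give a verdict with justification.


τ IS a topology on X.

Axiom (T1): ∅ ∈ τ? Yes; X ∈ τ? Yes.
Axiom (T2/T3): check pairwise unions and intersections of members of τ.
All pairwise intersections and unions checked — each lies in τ. Therefore τ satisfies (T1), (T2), (T3): it IS a topology on X.


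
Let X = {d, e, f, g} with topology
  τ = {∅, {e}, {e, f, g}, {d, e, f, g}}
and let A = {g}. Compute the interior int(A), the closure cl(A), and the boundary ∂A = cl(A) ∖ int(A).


int(A) = ∅, cl(A) = {d, f, g}, ∂A = {d, f, g}.

Closed sets in (X, τ) are complements of opens:
  closed(X, τ) = {∅, {d}, {d, f, g}, {d, e, f, g}}.
int(A) = ⋃ {U ∈ τ : U ⊆ A}. Opens contained in A: ∅.
Taking the union of these: int(A) = ∅.
cl(A) = ⋂ {C closed : A ⊆ C}. Closed sets containing A: {d, f, g}, {d, e, f, g}.
Intersecting these: cl(A) = {d, f, g}.
∂A = cl(A) ∖ int(A) = {d, f, g} ∖ ∅ = {d, f, g}.


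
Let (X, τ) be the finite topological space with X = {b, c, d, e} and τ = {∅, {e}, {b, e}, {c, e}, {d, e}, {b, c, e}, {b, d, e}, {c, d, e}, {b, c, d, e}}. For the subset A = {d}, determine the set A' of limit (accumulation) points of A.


A' = ∅

For each x ∈ X, list the open sets U ∈ τ with x ∈ U, then check whether U ∩ (A ∖ {x}) ≠ ∅ for every such U.
  x = b: open {b, e} ∋ x has {b, e} ∩ (A ∖ {b}) = ∅, so x is NOT a limit point.
  x = c: open {c, e} ∋ x has {c, e} ∩ (A ∖ {c}) = ∅, so x is NOT a limit point.
  x = d: open {d, e} ∋ x has {d, e} ∩ (A ∖ {d}) = ∅, so x is NOT a limit point.
  x = e: open {e} ∋ x has {e} ∩ (A ∖ {e}) = ∅, so x is NOT a limit point.
Collecting: A' = ∅.


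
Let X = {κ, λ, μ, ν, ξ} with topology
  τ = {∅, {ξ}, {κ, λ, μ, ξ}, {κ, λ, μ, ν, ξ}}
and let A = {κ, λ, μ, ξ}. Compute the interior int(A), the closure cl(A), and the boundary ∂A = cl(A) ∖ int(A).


int(A) = {κ, λ, μ, ξ}, cl(A) = {κ, λ, μ, ν, ξ}, ∂A = {ν}.

Closed sets in (X, τ) are complements of opens:
  closed(X, τ) = {∅, {ν}, {κ, λ, μ, ν}, {κ, λ, μ, ν, ξ}}.
int(A) = ⋃ {U ∈ τ : U ⊆ A}. Opens contained in A: ∅, {ξ}, {κ, λ, μ, ξ}.
Taking the union of these: int(A) = {κ, λ, μ, ξ}.
cl(A) = ⋂ {C closed : A ⊆ C}. Closed sets containing A: {κ, λ, μ, ν, ξ}.
Intersecting these: cl(A) = {κ, λ, μ, ν, ξ}.
∂A = cl(A) ∖ int(A) = {κ, λ, μ, ν, ξ} ∖ {κ, λ, μ, ξ} = {ν}.


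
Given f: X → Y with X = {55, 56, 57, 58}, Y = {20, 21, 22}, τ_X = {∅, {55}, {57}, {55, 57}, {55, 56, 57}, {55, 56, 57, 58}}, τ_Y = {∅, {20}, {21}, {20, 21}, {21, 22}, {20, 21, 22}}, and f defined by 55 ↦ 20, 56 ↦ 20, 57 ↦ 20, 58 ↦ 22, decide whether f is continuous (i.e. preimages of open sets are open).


f is NOT continuous.

Compute f^{-1}(U) for each U ∈ τ_Y:
  U = ∅: f^{-1}(U) = ∅ ∈ τ_X ✓.
  U = {20}: f^{-1}(U) = {55, 56, 57} ∈ τ_X ✓.
  U = {21}: f^{-1}(U) = ∅ ∈ τ_X ✓.
  U = {20, 21}: f^{-1}(U) = {55, 56, 57} ∈ τ_X ✓.
  U = {21, 22}: f^{-1}(U) = {58} ∉ τ_X ✗.
  U = {20, 21, 22}: f^{-1}(U) = {55, 56, 57, 58} ∈ τ_X ✓.
Found U = {21, 22} with f^{-1}(U) = {58} not in τ_X. Therefore f is NOT continuous.


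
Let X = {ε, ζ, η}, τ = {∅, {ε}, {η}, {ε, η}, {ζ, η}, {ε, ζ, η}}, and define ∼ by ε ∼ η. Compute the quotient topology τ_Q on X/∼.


X/∼ = {[ε=η], [ζ]}; |τ_Q| = 3.

Equivalence classes: [ε=η], [ζ].
Quotient map π: X → X/∼ sends ε ↦ [ε=η], ζ ↦ [ζ], η ↦ [ε=η].
For each subset V ⊆ X/∼, compute π^{-1}(V) ⊆ X and check whether π^{-1}(V) ∈ τ. V is open in τ_Q iff π^{-1}(V) ∈ τ.
  V = {}: π^{-1}(V) = ∅ ∈ τ ✓.
  V = {[ε=η]}: π^{-1}(V) = {ε, η} ∈ τ ✓.
  V = {[ζ]}: π^{-1}(V) = {ζ} ∉ τ ✗.
  V = {[ε=η], [ζ]}: π^{-1}(V) = {ε, ζ, η} ∈ τ ✓.
Open sets in the quotient: τ_Q = {{}, {[ε=η]}, {[ε=η], [ζ]}} (3 elements).


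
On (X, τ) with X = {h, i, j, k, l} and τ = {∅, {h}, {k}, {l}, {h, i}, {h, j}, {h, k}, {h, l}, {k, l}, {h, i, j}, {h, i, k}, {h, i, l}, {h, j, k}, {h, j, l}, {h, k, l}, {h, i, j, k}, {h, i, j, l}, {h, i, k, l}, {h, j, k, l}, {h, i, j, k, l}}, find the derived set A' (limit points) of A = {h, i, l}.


A' = {i, j}

For each x ∈ X, list the open sets U ∈ τ with x ∈ U, then check whether U ∩ (A ∖ {x}) ≠ ∅ for every such U.
  x = h: open {h} ∋ x has {h} ∩ (A ∖ {h}) = ∅, so x is NOT a limit point.
  x = i: opens ∋ x are {h, i}, {h, i, j}, {h, i, k}, {h, i, l}, {h, i, j, k}, {h, i, j, l}, {h, i, k, l}, {h, i, j, k, l}; each meets A ∖ {i}, so x IS a limit point.
  x = j: opens ∋ x are {h, j}, {h, i, j}, {h, j, k}, {h, j, l}, {h, i, j, k}, {h, i, j, l}, {h, j, k, l}, {h, i, j, k, l}; each meets A ∖ {j}, so x IS a limit point.
  x = k: open {k} ∋ x has {k} ∩ (A ∖ {k}) = ∅, so x is NOT a limit point.
  x = l: open {l} ∋ x has {l} ∩ (A ∖ {l}) = ∅, so x is NOT a limit point.
Collecting: A' = {i, j}.


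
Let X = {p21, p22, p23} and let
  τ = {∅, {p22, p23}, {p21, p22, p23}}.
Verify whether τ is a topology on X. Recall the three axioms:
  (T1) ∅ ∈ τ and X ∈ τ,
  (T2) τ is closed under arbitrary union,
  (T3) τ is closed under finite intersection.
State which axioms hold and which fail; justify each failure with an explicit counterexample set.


τ IS a topology on X.

Axiom (T1): ∅ ∈ τ? Yes; X ∈ τ? Yes.
Axiom (T2/T3): check pairwise unions and intersections of members of τ.
All pairwise intersections and unions checked — each lies in τ. Therefore τ satisfies (T1), (T2), (T3): it IS a topology on X.


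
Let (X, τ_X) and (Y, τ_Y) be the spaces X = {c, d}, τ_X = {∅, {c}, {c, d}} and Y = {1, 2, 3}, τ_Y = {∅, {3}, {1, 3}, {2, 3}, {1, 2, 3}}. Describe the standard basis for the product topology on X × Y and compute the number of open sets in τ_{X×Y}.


Basis B = {∅ × ∅, {c} × {3}, {c} × {1, 3}, {c} × {2, 3}, {c, d} × {3}, {c} × {1, 2, 3}, {c, d} × {1, 3}, {c, d} × {2, 3}, {c, d} × {1, 2, 3}}; |τ_{X×Y}| = 14.

Enumerate products U × V with U ∈ τ_X, V ∈ τ_Y (deduplicated):
  ∅ × ∅ = {} (∅)
  {c} × {3} = {(c,3)}
  {c} × {1, 3} = {(c,1), (c,3)}
  {c} × {2, 3} = {(c,2), (c,3)}
  {c, d} × {3} = {(c,3), (d,3)}
  {c} × {1, 2, 3} = {(c,1), (c,2), (c,3)}
  {c, d} × {1, 3} = {(c,1), (c,3), (d,1), (d,3)}
  {c, d} × {2, 3} = {(c,2), (c,3), (d,2), (d,3)}
  {c, d} × {1, 2, 3} = {(c,1), (c,2), (c,3), (d,1), (d,2), (d,3)}
These 9 distinct sets form the basis B.
Close under arbitrary unions to get τ_{X×Y}; counting gives |τ_{X×Y}| = 14.


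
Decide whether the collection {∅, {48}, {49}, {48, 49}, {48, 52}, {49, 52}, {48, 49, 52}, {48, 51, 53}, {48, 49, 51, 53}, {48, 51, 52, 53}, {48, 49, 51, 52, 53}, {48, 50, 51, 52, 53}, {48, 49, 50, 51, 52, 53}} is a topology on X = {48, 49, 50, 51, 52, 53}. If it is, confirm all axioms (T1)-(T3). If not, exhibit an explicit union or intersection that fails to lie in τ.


τ is NOT a topology on X.

Axiom (T1): ∅ ∈ τ? Yes; X ∈ τ? Yes.
Axiom (T2/T3): check pairwise unions and intersections of members of τ.
Counterexample for (T3): {48, 52} ∩ {49, 52} = {52} ∉ τ. Therefore τ is NOT a topology.


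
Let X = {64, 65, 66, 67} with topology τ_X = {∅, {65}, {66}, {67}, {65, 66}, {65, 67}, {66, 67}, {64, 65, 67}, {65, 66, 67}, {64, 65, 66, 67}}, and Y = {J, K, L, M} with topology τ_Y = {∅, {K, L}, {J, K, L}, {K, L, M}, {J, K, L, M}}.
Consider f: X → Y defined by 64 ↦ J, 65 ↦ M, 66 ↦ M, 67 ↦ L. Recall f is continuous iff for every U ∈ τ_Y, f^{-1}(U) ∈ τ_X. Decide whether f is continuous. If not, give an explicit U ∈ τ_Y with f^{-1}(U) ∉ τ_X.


f is NOT continuous.

Compute f^{-1}(U) for each U ∈ τ_Y:
  U = ∅: f^{-1}(U) = ∅ ∈ τ_X ✓.
  U = {K, L}: f^{-1}(U) = {67} ∈ τ_X ✓.
  U = {J, K, L}: f^{-1}(U) = {64, 67} ∉ τ_X ✗.
  U = {K, L, M}: f^{-1}(U) = {65, 66, 67} ∈ τ_X ✓.
  U = {J, K, L, M}: f^{-1}(U) = {64, 65, 66, 67} ∈ τ_X ✓.
Found U = {J, K, L} with f^{-1}(U) = {64, 67} not in τ_X. Therefore f is NOT continuous.


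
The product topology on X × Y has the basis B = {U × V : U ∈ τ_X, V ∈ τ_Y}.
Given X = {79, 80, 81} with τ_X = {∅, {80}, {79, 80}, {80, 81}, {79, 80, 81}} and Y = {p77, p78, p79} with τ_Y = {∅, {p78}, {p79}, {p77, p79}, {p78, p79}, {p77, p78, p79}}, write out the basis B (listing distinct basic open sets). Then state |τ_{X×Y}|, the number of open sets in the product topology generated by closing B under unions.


Basis B = {∅ × ∅, {80} × {p78}, {80} × {p79}, {79, 80} × {p78}, {79, 80} × {p79}, {80} × {p77, p79}, {80} × {p78, p79}, {80, 81} × {p78}, {80, 81} × {p79}, {79, 80, 81} × {p78}, {79, 80, 81} × {p79}, {80} × {p77, p78, p79}, {79, 80} × {p77, p79}, {79, 80} × {p78, p79}, {80, 81} × {p77, p79}, {80, 81} × {p78, p79}, {79, 80} × {p77, p78, p79}, {79, 80, 81} × {p77, p79}, {79, 80, 81} × {p78, p79}, {80, 81} × {p77, p78, p79}, {79, 80, 81} × {p77, p78, p79}}; |τ_{X×Y}| = 70.

Enumerate products U × V with U ∈ τ_X, V ∈ τ_Y (deduplicated):
  ∅ × ∅ = {} (∅)
  {80} × {p78} = {(80,p78)}
  {80} × {p79} = {(80,p79)}
  {79, 80} × {p78} = {(79,p78), (80,p78)}
  {79, 80} × {p79} = {(79,p79), (80,p79)}
  {80} × {p77, p79} = {(80,p77), (80,p79)}
  {80} × {p78, p79} = {(80,p78), (80,p79)}
  {80, 81} × {p78} = {(80,p78), (81,p78)}
  {80, 81} × {p79} = {(80,p79), (81,p79)}
  {79, 80, 81} × {p78} = {(79,p78), (80,p78), (81,p78)}
  {79, 80, 81} × {p79} = {(79,p79), (80,p79), (81,p79)}
  {80} × {p77, p78, p79} = {(80,p77), (80,p78), (80,p79)}
  {79, 80} × {p77, p79} = {(79,p77), (79,p79), (80,p77), (80,p79)}
  {79, 80} × {p78, p79} = {(79,p78), (79,p79), (80,p78), (80,p79)}
  {80, 81} × {p77, p79} = {(80,p77), (80,p79), (81,p77), (81,p79)}
  {80, 81} × {p78, p79} = {(80,p78), (80,p79), (81,p78), (81,p79)}
  {79, 80} × {p77, p78, p79} = {(79,p77), (79,p78), (79,p79), (80,p77), (80,p78), (80,p79)}
  {79, 80, 81} × {p77, p79} = {(79,p77), (79,p79), (80,p77), (80,p79), (81,p77), (81,p79)}
  {79, 80, 81} × {p78, p79} = {(79,p78), (79,p79), (80,p78), (80,p79), (81,p78), (81,p79)}
  {80, 81} × {p77, p78, p79} = {(80,p77), (80,p78), (80,p79), (81,p77), (81,p78), (81,p79)}
  {79, 80, 81} × {p77, p78, p79} = {(79,p77), (79,p78), (79,p79), (80,p77), (80,p78), (80,p79), (81,p77), (81,p78), (81,p79)}
These 21 distinct sets form the basis B.
Close under arbitrary unions to get τ_{X×Y}; counting gives |τ_{X×Y}| = 70.


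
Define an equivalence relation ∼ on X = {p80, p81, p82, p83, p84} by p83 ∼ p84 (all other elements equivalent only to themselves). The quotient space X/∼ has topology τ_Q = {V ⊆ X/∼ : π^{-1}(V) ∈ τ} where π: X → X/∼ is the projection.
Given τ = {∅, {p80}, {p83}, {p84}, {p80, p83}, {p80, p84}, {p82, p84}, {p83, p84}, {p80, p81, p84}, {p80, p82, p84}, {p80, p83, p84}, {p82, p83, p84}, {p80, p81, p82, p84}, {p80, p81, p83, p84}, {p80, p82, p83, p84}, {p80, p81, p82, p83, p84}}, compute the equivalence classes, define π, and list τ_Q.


X/∼ = {[p80], [p81], [p82], [p83=p84]}; |τ_Q| = 8.

Equivalence classes: [p80], [p81], [p82], [p83=p84].
Quotient map π: X → X/∼ sends p80 ↦ [p80], p81 ↦ [p81], p82 ↦ [p82], p83 ↦ [p83=p84], p84 ↦ [p83=p84].
For each subset V ⊆ X/∼, compute π^{-1}(V) ⊆ X and check whether π^{-1}(V) ∈ τ. V is open in τ_Q iff π^{-1}(V) ∈ τ.
  V = {}: π^{-1}(V) = ∅ ∈ τ ✓.
  V = {[p80]}: π^{-1}(V) = {p80} ∈ τ ✓.
  V = {[p81]}: π^{-1}(V) = {p81} ∉ τ ✗.
  V = {[p80], [p81]}: π^{-1}(V) = {p80, p81} ∉ τ ✗.
  V = {[p82]}: π^{-1}(V) = {p82} ∉ τ ✗.
  V = {[p80], [p82]}: π^{-1}(V) = {p80, p82} ∉ τ ✗.
  V = {[p81], [p82]}: π^{-1}(V) = {p81, p82} ∉ τ ✗.
  V = {[p80], [p81], [p82]}: π^{-1}(V) = {p80, p81, p82} ∉ τ ✗.
  V = {[p83=p84]}: π^{-1}(V) = {p83, p84} ∈ τ ✓.
  V = {[p80], [p83=p84]}: π^{-1}(V) = {p80, p83, p84} ∈ τ ✓.
  V = {[p81], [p83=p84]}: π^{-1}(V) = {p81, p83, p84} ∉ τ ✗.
  V = {[p80], [p81], [p83=p84]}: π^{-1}(V) = {p80, p81, p83, p84} ∈ τ ✓.
  V = {[p82], [p83=p84]}: π^{-1}(V) = {p82, p83, p84} ∈ τ ✓.
  V = {[p80], [p82], [p83=p84]}: π^{-1}(V) = {p80, p82, p83, p84} ∈ τ ✓.
  V = {[p81], [p82], [p83=p84]}: π^{-1}(V) = {p81, p82, p83, p84} ∉ τ ✗.
  V = {[p80], [p81], [p82], [p83=p84]}: π^{-1}(V) = {p80, p81, p82, p83, p84} ∈ τ ✓.
Open sets in the quotient: τ_Q = {{}, {[p80]}, {[p83=p84]}, {[p80], [p83=p84]}, {[p80], [p81], [p83=p84]}, {[p82], [p83=p84]}, {[p80], [p82], [p83=p84]}, {[p80], [p81], [p82], [p83=p84]}} (8 elements).
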